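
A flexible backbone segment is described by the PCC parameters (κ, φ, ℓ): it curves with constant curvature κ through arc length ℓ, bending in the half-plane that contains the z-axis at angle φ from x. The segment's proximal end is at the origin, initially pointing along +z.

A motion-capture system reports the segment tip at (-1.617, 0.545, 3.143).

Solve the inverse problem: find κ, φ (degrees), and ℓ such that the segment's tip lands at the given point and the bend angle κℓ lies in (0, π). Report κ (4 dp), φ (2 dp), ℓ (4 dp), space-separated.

ρ = √(x²+y²) = √(-1.617² + 0.545²) = 1.70637
φ = atan2(y, x) mod 360° = atan2(0.545, -1.617) = 161.3739°
|p|² = ρ² + z² = 1.70637² + 3.143² = 12.79016
κ = 2ρ / |p|² = 2×1.70637 / 12.79016 = 0.26683
θ = 2·atan2(ρ, z) = 2·atan2(1.70637, 3.143) = 0.99477 rad
ℓ = θ/κ = 0.99477/0.26683 = 3.72816

0.2668 161.37 3.7282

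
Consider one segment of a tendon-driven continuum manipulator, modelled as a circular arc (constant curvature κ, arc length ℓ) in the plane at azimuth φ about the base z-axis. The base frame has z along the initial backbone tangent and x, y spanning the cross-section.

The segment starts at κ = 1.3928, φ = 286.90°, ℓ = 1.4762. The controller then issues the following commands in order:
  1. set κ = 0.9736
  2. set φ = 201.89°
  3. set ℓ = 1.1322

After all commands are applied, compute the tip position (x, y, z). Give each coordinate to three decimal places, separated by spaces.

-0.523 -0.210 0.916

initial: κ=1.3928, φ=286.90°, ℓ=1.4762
cmd 1: set κ=0.9736 → (κ,φ,ℓ)=(0.9736,286.90°,1.4762) → tip=(0.2588,-0.8519,1.0180)
cmd 2: set φ=201.89° → (κ,φ,ℓ)=(0.9736,201.89°,1.4762) → tip=(-0.8261,-0.3319,1.0180)
cmd 3: set ℓ=1.1322 → (κ,φ,ℓ)=(0.9736,201.89°,1.1322) → tip=(-0.5227,-0.2100,0.9164)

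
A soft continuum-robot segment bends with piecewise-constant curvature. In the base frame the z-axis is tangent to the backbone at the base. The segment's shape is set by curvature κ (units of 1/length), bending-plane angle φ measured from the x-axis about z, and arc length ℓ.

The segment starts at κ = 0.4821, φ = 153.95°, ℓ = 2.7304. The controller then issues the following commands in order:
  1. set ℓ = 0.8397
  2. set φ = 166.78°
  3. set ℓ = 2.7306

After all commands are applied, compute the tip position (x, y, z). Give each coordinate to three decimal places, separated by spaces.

-1.511 0.355 2.008

initial: κ=0.4821, φ=153.95°, ℓ=2.7304
cmd 1: set ℓ=0.8397 → (κ,φ,ℓ)=(0.4821,153.95°,0.8397) → tip=(-0.1506,0.0736,0.8170)
cmd 2: set φ=166.78° → (κ,φ,ℓ)=(0.4821,166.78°,0.8397) → tip=(-0.1632,0.0383,0.8170)
cmd 3: set ℓ=2.7306 → (κ,φ,ℓ)=(0.4821,166.78°,2.7306) → tip=(-1.5112,0.3550,2.0075)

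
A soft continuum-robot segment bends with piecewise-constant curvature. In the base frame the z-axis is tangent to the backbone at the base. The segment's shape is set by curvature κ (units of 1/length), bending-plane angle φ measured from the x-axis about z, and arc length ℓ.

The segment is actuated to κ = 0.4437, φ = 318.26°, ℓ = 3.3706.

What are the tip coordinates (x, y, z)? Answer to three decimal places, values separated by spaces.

θ = κ·ℓ = 0.4437 × 3.3706 = 1.49554 rad
ρ = (1 − cos θ)/κ = (1 − 0.07519)/0.4437 = 2.08431
z = sin θ / κ = 0.99717/0.4437 = 2.24740
x = ρ cos φ = 2.08431 × cos(318.26°) = 1.55526
y = ρ sin φ = 2.08431 × sin(318.26°) = -1.38763

1.555 -1.388 2.247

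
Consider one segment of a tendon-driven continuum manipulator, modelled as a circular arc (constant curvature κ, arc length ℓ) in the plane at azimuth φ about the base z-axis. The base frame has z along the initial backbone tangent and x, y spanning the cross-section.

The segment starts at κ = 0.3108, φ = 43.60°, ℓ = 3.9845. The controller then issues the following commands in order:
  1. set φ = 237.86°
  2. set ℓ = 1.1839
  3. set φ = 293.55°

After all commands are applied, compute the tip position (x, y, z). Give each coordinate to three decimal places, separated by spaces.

initial: κ=0.3108, φ=43.60°, ℓ=3.9845
cmd 1: set φ=237.86° → (κ,φ,ℓ)=(0.3108,237.86°,3.9845) → tip=(-1.1531,-1.8354,3.0414)
cmd 2: set ℓ=1.1839 → (κ,φ,ℓ)=(0.3108,237.86°,1.1839) → tip=(-0.1146,-0.1824,1.1574)
cmd 3: set φ=293.55° → (κ,φ,ℓ)=(0.3108,293.55°,1.1839) → tip=(0.0860,-0.1974,1.1574)

0.086 -0.197 1.157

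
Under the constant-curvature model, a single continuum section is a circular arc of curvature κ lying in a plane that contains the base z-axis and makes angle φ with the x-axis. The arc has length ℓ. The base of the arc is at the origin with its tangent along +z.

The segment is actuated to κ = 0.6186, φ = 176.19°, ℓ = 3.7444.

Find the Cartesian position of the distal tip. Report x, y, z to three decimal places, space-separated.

-2.707 0.180 1.188

θ = κ·ℓ = 0.6186 × 3.7444 = 2.31629 rad
ρ = (1 − cos θ)/κ = (1 − -0.67833)/0.6186 = 2.71311
z = sin θ / κ = 0.73476/0.6186 = 1.18777
x = ρ cos φ = 2.71311 × cos(176.19°) = -2.70712
y = ρ sin φ = 2.71311 × sin(176.19°) = 0.18028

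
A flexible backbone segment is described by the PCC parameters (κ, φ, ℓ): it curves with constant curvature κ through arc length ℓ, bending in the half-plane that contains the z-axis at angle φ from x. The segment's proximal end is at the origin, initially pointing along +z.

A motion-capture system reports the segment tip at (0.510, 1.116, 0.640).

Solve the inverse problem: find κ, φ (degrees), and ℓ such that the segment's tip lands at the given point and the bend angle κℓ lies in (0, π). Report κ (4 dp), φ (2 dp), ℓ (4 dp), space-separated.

1.2814 65.44 1.7013

ρ = √(x²+y²) = √(0.510² + 1.116²) = 1.22701
φ = atan2(y, x) mod 360° = atan2(1.116, 0.510) = 65.4401°
|p|² = ρ² + z² = 1.22701² + 0.640² = 1.91516
κ = 2ρ / |p|² = 2×1.22701 / 1.91516 = 1.28137
θ = 2·atan2(ρ, z) = 2·atan2(1.22701, 0.640) = 2.18005 rad
ℓ = θ/κ = 2.18005/1.28137 = 1.70134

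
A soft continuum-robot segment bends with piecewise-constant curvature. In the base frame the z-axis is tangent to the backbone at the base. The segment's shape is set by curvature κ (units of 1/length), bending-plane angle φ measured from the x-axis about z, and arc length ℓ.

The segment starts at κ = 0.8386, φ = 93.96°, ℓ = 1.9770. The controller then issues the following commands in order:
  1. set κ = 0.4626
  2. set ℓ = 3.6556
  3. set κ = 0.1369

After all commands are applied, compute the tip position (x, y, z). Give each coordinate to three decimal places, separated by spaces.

-0.062 0.894 3.505

initial: κ=0.8386, φ=93.96°, ℓ=1.9770
cmd 1: set κ=0.4626 → (κ,φ,ℓ)=(0.4626,93.96°,1.9770) → tip=(-0.0582,0.8407,1.7127)
cmd 2: set ℓ=3.6556 → (κ,φ,ℓ)=(0.4626,93.96°,3.6556) → tip=(-0.1672,2.4153,2.1461)
cmd 3: set κ=0.1369 → (κ,φ,ℓ)=(0.1369,93.96°,3.6556) → tip=(-0.0619,0.8937,3.5049)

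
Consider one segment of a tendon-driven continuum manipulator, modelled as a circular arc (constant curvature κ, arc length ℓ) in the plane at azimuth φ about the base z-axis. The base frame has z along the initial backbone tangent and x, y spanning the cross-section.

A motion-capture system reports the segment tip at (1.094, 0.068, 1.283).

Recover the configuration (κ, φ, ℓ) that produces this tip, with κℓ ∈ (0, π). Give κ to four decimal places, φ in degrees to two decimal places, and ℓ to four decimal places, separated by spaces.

0.7699 3.56 1.8367

ρ = √(x²+y²) = √(1.094² + 0.068²) = 1.09611
φ = atan2(y, x) mod 360° = atan2(0.068, 1.094) = 3.5568°
|p|² = ρ² + z² = 1.09611² + 1.283² = 2.84755
κ = 2ρ / |p|² = 2×1.09611 / 2.84755 = 0.76986
θ = 2·atan2(ρ, z) = 2·atan2(1.09611, 1.283) = 1.41401 rad
ℓ = θ/κ = 1.41401/0.76986 = 1.83670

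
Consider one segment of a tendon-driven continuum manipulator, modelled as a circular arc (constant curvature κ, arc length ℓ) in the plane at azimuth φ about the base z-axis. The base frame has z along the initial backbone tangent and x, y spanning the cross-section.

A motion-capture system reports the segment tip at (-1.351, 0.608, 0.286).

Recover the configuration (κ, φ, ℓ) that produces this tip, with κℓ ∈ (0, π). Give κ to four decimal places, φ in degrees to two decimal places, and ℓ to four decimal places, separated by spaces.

1.3015 155.77 2.1208

ρ = √(x²+y²) = √(-1.351² + 0.608²) = 1.48151
φ = atan2(y, x) mod 360° = atan2(0.608, -1.351) = 155.7705°
|p|² = ρ² + z² = 1.48151² + 0.286² = 2.27666
κ = 2ρ / |p|² = 2×1.48151 / 2.27666 = 1.30147
θ = 2·atan2(ρ, z) = 2·atan2(1.48151, 0.286) = 2.76019 rad
ℓ = θ/κ = 2.76019/1.30147 = 2.12082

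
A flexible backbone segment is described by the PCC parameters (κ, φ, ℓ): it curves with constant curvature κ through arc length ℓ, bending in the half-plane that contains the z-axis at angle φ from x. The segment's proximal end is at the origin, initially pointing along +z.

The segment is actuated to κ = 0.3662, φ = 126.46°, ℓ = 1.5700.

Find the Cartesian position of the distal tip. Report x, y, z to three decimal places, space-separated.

θ = κ·ℓ = 0.3662 × 1.5700 = 0.57493 rad
ρ = (1 − cos θ)/κ = (1 − 0.83923)/0.3662 = 0.43903
z = sin θ / κ = 0.54378/0.3662 = 1.48492
x = ρ cos φ = 0.43903 × cos(126.46°) = -0.26090
y = ρ sin φ = 0.43903 × sin(126.46°) = 0.35310

-0.261 0.353 1.485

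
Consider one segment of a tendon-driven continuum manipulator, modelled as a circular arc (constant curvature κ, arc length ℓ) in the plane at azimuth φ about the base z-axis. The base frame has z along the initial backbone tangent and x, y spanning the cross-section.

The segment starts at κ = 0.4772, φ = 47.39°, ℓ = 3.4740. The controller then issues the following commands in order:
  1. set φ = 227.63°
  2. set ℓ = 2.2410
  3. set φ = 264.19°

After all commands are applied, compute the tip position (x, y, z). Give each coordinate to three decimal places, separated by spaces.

-0.110 -1.083 1.838

initial: κ=0.4772, φ=47.39°, ℓ=3.4740
cmd 1: set φ=227.63° → (κ,φ,ℓ)=(0.4772,227.63°,3.4740) → tip=(-1.5349,-1.6827,2.0876)
cmd 2: set ℓ=2.2410 → (κ,φ,ℓ)=(0.4772,227.63°,2.2410) → tip=(-0.7334,-0.8041,1.8376)
cmd 3: set φ=264.19° → (κ,φ,ℓ)=(0.4772,264.19°,2.2410) → tip=(-0.1102,-1.0827,1.8376)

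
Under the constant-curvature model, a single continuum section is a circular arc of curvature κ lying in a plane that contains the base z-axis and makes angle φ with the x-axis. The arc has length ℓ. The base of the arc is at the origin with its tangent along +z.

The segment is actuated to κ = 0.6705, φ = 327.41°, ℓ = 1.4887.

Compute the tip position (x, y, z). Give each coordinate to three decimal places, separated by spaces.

θ = κ·ℓ = 0.6705 × 1.4887 = 0.99817 rad
ρ = (1 − cos θ)/κ = (1 − 0.54184)/0.6705 = 0.68331
z = sin θ / κ = 0.84048/0.6705 = 1.25352
x = ρ cos φ = 0.68331 × cos(327.41°) = 0.57572
y = ρ sin φ = 0.68331 × sin(327.41°) = -0.36805

0.576 -0.368 1.254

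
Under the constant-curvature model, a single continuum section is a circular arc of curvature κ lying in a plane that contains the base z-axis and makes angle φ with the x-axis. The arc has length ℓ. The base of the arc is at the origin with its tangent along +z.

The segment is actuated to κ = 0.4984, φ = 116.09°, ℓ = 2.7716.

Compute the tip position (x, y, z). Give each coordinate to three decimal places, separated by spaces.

θ = κ·ℓ = 0.4984 × 2.7716 = 1.38137 rad
ρ = (1 − cos θ)/κ = (1 − 0.18830)/0.4984 = 1.62861
z = sin θ / κ = 0.98211/0.4984 = 1.97053
x = ρ cos φ = 1.62861 × cos(116.09°) = -0.71623
y = ρ sin φ = 1.62861 × sin(116.09°) = 1.46266

-0.716 1.463 1.971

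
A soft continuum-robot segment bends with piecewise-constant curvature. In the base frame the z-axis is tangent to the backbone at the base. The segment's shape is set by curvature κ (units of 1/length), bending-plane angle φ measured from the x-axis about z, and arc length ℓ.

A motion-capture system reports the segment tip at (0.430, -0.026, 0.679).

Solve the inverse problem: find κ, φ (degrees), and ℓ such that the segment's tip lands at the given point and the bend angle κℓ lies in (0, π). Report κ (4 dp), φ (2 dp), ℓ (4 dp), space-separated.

1.3324 356.54 0.8486

ρ = √(x²+y²) = √(0.430² + -0.026²) = 0.43079
φ = atan2(y, x) mod 360° = atan2(-0.026, 0.430) = 356.5398°
|p|² = ρ² + z² = 0.43079² + 0.679² = 0.64662
κ = 2ρ / |p|² = 2×0.43079 / 0.64662 = 1.33243
θ = 2·atan2(ρ, z) = 2·atan2(0.43079, 0.679) = 1.13072 rad
ℓ = θ/κ = 1.13072/1.33243 = 0.84862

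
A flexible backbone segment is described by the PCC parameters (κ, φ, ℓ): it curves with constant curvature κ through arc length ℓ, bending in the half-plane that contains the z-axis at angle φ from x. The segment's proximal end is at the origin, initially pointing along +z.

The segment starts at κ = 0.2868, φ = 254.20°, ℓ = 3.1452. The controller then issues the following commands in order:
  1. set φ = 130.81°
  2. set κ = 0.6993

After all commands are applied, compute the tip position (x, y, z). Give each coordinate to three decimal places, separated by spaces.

initial: κ=0.2868, φ=254.20°, ℓ=3.1452
cmd 1: set φ=130.81° → (κ,φ,ℓ)=(0.2868,130.81°,3.1452) → tip=(-0.8659,1.0028,2.7357)
cmd 2: set κ=0.6993 → (κ,φ,ℓ)=(0.6993,130.81°,3.1452) → tip=(-1.4842,1.7188,1.1566)

-1.484 1.719 1.157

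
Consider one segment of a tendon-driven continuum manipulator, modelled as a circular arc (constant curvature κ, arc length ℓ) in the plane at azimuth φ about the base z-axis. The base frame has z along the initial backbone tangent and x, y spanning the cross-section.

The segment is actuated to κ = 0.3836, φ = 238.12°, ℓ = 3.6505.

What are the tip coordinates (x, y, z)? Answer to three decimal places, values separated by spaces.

θ = κ·ℓ = 0.3836 × 3.6505 = 1.40033 rad
ρ = (1 − cos θ)/κ = (1 − 0.16964)/0.3836 = 2.16465
z = sin θ / κ = 0.98551/0.3836 = 2.56910
x = ρ cos φ = 2.16465 × cos(238.12°) = -1.14324
y = ρ sin φ = 2.16465 × sin(238.12°) = -1.83813

-1.143 -1.838 2.569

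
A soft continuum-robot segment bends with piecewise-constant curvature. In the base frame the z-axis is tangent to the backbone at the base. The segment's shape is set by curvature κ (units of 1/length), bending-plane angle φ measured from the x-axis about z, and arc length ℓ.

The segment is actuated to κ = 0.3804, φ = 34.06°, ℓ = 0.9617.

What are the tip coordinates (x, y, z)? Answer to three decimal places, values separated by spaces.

0.144 0.097 0.940

θ = κ·ℓ = 0.3804 × 0.9617 = 0.36583 rad
ρ = (1 − cos θ)/κ = (1 − 0.93383)/0.3804 = 0.17396
z = sin θ / κ = 0.35773/0.3804 = 0.94039
x = ρ cos φ = 0.17396 × cos(34.06°) = 0.14411
y = ρ sin φ = 0.17396 × sin(34.06°) = 0.09743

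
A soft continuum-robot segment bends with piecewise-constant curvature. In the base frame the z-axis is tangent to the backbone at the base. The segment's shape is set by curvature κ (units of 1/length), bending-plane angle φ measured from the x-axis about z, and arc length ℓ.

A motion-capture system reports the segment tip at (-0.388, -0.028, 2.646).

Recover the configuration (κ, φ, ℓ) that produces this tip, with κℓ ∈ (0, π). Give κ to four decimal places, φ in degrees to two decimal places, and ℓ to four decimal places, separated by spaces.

0.1088 184.13 2.6840

ρ = √(x²+y²) = √(-0.388² + -0.028²) = 0.38901
φ = atan2(y, x) mod 360° = atan2(-0.028, -0.388) = 184.1276°
|p|² = ρ² + z² = 0.38901² + 2.646² = 7.15264
κ = 2ρ / |p|² = 2×0.38901 / 7.15264 = 0.10877
θ = 2·atan2(ρ, z) = 2·atan2(0.38901, 2.646) = 0.29194 rad
ℓ = θ/κ = 0.29194/0.10877 = 2.68396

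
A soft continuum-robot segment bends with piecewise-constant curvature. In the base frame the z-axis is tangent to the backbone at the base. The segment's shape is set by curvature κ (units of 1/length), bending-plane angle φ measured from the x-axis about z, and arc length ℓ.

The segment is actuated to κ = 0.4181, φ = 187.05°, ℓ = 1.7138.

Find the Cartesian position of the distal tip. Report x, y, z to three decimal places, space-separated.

-0.584 -0.072 1.571

θ = κ·ℓ = 0.4181 × 1.7138 = 0.71654 rad
ρ = (1 − cos θ)/κ = (1 − 0.75408)/0.4181 = 0.58818
z = sin θ / κ = 0.65678/0.4181 = 1.57087
x = ρ cos φ = 0.58818 × cos(187.05°) = -0.58373
y = ρ sin φ = 0.58818 × sin(187.05°) = -0.07219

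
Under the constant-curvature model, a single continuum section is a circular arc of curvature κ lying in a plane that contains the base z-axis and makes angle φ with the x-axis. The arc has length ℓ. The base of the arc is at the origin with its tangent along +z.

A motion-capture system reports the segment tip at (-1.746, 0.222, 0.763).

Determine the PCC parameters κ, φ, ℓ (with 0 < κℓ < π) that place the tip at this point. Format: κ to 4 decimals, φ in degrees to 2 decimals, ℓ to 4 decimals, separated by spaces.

0.9566 172.75 2.4290

ρ = √(x²+y²) = √(-1.746² + 0.222²) = 1.76006
φ = atan2(y, x) mod 360° = atan2(0.222, -1.746) = 172.7539°
|p|² = ρ² + z² = 1.76006² + 0.763² = 3.67997
κ = 2ρ / |p|² = 2×1.76006 / 3.67997 = 0.95656
θ = 2·atan2(ρ, z) = 2·atan2(1.76006, 0.763) = 2.32348 rad
ℓ = θ/κ = 2.32348/0.95656 = 2.42900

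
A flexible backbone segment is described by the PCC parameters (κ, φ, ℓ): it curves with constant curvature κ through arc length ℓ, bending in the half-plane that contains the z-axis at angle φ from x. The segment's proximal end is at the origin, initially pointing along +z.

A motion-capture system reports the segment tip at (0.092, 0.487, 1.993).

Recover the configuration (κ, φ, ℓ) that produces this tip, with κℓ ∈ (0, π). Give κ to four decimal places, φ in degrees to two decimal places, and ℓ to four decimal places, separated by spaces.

0.2350 79.30 2.0742

ρ = √(x²+y²) = √(0.092² + 0.487²) = 0.49561
φ = atan2(y, x) mod 360° = atan2(0.487, 0.092) = 79.3022°
|p|² = ρ² + z² = 0.49561² + 1.993² = 4.21768
κ = 2ρ / |p|² = 2×0.49561 / 4.21768 = 0.23502
θ = 2·atan2(ρ, z) = 2·atan2(0.49561, 1.993) = 0.48747 rad
ℓ = θ/κ = 0.48747/0.23502 = 2.07418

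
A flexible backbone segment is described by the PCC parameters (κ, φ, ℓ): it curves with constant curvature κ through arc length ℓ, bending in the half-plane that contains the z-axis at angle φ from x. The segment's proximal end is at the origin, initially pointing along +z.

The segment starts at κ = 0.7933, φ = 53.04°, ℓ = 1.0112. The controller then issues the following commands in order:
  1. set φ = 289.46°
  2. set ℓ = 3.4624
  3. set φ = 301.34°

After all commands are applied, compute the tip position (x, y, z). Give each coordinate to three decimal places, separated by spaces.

1.261 -2.070 0.485

initial: κ=0.7933, φ=53.04°, ℓ=1.0112
cmd 1: set φ=289.46° → (κ,φ,ℓ)=(0.7933,289.46°,1.0112) → tip=(0.1280,-0.3623,0.9062)
cmd 2: set ℓ=3.4624 → (κ,φ,ℓ)=(0.7933,289.46°,3.4624) → tip=(0.8076,-2.2856,0.4849)
cmd 3: set φ=301.34° → (κ,φ,ℓ)=(0.7933,301.34°,3.4624) → tip=(1.2608,-2.0704,0.4849)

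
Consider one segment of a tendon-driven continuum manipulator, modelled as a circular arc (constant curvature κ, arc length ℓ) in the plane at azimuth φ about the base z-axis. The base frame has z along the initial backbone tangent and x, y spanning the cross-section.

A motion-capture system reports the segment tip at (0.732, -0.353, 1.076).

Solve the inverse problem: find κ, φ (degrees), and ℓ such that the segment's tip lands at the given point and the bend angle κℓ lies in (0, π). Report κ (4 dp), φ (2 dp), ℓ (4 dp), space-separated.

ρ = √(x²+y²) = √(0.732² + -0.353²) = 0.81267
φ = atan2(y, x) mod 360° = atan2(-0.353, 0.732) = 334.2548°
|p|² = ρ² + z² = 0.81267² + 1.076² = 1.81821
κ = 2ρ / |p|² = 2×0.81267 / 1.81821 = 0.89392
θ = 2·atan2(ρ, z) = 2·atan2(0.81267, 1.076) = 1.29373 rad
ℓ = θ/κ = 1.29373/0.89392 = 1.44725

0.8939 334.25 1.4472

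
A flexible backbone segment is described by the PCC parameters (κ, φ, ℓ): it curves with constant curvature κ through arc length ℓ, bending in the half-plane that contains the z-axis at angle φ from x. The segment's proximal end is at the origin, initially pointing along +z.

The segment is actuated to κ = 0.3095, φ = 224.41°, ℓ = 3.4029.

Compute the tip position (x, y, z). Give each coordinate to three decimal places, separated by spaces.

θ = κ·ℓ = 0.3095 × 3.4029 = 1.05320 rad
ρ = (1 − cos θ)/κ = (1 − 0.49479)/0.3095 = 1.63233
z = sin θ / κ = 0.86901/0.3095 = 2.80779
x = ρ cos φ = 1.63233 × cos(224.41°) = -1.16605
y = ρ sin φ = 1.63233 × sin(224.41°) = -1.14228

-1.166 -1.142 2.808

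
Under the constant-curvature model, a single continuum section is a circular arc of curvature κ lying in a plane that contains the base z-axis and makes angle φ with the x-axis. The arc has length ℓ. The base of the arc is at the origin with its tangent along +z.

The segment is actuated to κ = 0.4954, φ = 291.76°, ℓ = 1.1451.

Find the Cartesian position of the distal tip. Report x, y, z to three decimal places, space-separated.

0.117 -0.294 1.085

θ = κ·ℓ = 0.4954 × 1.1451 = 0.56728 rad
ρ = (1 − cos θ)/κ = (1 − 0.84336)/0.4954 = 0.31618
z = sin θ / κ = 0.53734/0.4954 = 1.08466
x = ρ cos φ = 0.31618 × cos(291.76°) = 0.11721
y = ρ sin φ = 0.31618 × sin(291.76°) = -0.29365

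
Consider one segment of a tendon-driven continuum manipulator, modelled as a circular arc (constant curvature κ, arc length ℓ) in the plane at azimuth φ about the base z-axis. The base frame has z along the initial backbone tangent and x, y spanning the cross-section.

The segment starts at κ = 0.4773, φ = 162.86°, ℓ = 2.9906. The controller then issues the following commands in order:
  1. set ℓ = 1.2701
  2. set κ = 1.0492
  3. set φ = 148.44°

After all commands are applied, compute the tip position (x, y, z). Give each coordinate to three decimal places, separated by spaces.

-0.621 0.381 0.926

initial: κ=0.4773, φ=162.86°, ℓ=2.9906
cmd 1: set ℓ=1.2701 → (κ,φ,ℓ)=(0.4773,162.86°,1.2701) → tip=(-0.3568,0.1100,1.1937)
cmd 2: set κ=1.0492 → (κ,φ,ℓ)=(1.0492,162.86°,1.2701) → tip=(-0.6959,0.2146,0.9262)
cmd 3: set φ=148.44° → (κ,φ,ℓ)=(1.0492,148.44°,1.2701) → tip=(-0.6205,0.3811,0.9262)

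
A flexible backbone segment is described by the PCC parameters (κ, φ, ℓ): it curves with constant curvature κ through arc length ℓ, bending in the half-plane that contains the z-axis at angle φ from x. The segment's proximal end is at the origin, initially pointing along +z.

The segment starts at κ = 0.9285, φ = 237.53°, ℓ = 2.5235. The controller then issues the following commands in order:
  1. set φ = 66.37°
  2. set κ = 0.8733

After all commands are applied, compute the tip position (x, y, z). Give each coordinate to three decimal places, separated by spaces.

0.730 1.670 0.923

initial: κ=0.9285, φ=237.53°, ℓ=2.5235
cmd 1: set φ=66.37° → (κ,φ,ℓ)=(0.9285,66.37°,2.5235) → tip=(0.7329,1.6752,0.7715)
cmd 2: set κ=0.8733 → (κ,φ,ℓ)=(0.8733,66.37°,2.5235) → tip=(0.7305,1.6696,0.9232)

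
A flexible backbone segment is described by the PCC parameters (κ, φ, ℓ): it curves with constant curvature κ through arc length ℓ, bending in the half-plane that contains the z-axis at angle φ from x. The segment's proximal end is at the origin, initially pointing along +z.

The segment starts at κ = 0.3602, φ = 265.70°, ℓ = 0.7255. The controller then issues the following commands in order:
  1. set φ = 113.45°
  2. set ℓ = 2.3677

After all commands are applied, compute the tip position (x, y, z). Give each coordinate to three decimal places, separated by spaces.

initial: κ=0.3602, φ=265.70°, ℓ=0.7255
cmd 1: set φ=113.45° → (κ,φ,ℓ)=(0.3602,113.45°,0.7255) → tip=(-0.0375,0.0865,0.7173)
cmd 2: set ℓ=2.3677 → (κ,φ,ℓ)=(0.3602,113.45°,2.3677) → tip=(-0.3780,0.8715,2.0909)

-0.378 0.871 2.091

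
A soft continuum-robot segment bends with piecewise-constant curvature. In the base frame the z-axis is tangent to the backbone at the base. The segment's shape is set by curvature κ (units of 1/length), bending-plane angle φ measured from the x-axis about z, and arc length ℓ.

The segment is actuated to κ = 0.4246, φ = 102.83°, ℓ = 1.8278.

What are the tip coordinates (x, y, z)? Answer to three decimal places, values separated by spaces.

-0.150 0.658 1.650

θ = κ·ℓ = 0.4246 × 1.8278 = 0.77608 rad
ρ = (1 − cos θ)/κ = (1 − 0.71366)/0.4246 = 0.67437
z = sin θ / κ = 0.70049/0.4246 = 1.64976
x = ρ cos φ = 0.67437 × cos(102.83°) = -0.14975
y = ρ sin φ = 0.67437 × sin(102.83°) = 0.65753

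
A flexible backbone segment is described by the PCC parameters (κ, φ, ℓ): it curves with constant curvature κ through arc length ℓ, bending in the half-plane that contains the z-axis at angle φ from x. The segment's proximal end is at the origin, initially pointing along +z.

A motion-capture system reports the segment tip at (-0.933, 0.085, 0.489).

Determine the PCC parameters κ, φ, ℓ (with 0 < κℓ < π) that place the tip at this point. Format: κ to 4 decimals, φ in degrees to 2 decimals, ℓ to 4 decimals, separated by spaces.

ρ = √(x²+y²) = √(-0.933² + 0.085²) = 0.93686
φ = atan2(y, x) mod 360° = atan2(0.085, -0.933) = 174.7945°
|p|² = ρ² + z² = 0.93686² + 0.489² = 1.11684
κ = 2ρ / |p|² = 2×0.93686 / 1.11684 = 1.67771
θ = 2·atan2(ρ, z) = 2·atan2(0.93686, 0.489) = 2.17948 rad
ℓ = θ/κ = 2.17948/1.67771 = 1.29908

1.6777 174.79 1.2991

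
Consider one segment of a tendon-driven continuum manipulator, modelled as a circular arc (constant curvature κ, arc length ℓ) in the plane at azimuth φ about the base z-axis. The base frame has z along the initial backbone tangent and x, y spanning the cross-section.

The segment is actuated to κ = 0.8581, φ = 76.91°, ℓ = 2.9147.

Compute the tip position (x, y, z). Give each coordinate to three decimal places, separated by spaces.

θ = κ·ℓ = 0.8581 × 2.9147 = 2.50110 rad
ρ = (1 − cos θ)/κ = (1 − -0.80180)/0.8581 = 2.09976
z = sin θ / κ = 0.59759/0.8581 = 0.69641
x = ρ cos φ = 2.09976 × cos(76.91°) = 0.47556
y = ρ sin φ = 2.09976 × sin(76.91°) = 2.04520

0.476 2.045 0.696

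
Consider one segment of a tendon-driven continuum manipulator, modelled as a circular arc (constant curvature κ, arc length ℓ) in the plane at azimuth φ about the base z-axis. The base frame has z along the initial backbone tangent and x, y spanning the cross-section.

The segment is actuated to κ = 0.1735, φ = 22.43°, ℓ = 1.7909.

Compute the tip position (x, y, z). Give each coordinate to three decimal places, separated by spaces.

θ = κ·ℓ = 0.1735 × 1.7909 = 0.31072 rad
ρ = (1 − cos θ)/κ = (1 − 0.95211)/0.1735 = 0.27600
z = sin θ / κ = 0.30575/0.1735 = 1.76222
x = ρ cos φ = 0.27600 × cos(22.43°) = 0.25512
y = ρ sin φ = 0.27600 × sin(22.43°) = 0.10531

0.255 0.105 1.762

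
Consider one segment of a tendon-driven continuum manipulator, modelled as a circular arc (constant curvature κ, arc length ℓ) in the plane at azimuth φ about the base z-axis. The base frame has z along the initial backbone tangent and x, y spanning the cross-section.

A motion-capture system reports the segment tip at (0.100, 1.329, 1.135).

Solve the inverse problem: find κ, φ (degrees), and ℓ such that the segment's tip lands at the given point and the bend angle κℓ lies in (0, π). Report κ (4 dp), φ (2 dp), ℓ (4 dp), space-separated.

0.8698 85.70 1.9898

ρ = √(x²+y²) = √(0.100² + 1.329²) = 1.33276
φ = atan2(y, x) mod 360° = atan2(1.329, 0.100) = 85.6969°
|p|² = ρ² + z² = 1.33276² + 1.135² = 3.06447
κ = 2ρ / |p|² = 2×1.33276 / 3.06447 = 0.86981
θ = 2·atan2(ρ, z) = 2·atan2(1.33276, 1.135) = 1.73073 rad
ℓ = θ/κ = 1.73073/0.86981 = 1.98977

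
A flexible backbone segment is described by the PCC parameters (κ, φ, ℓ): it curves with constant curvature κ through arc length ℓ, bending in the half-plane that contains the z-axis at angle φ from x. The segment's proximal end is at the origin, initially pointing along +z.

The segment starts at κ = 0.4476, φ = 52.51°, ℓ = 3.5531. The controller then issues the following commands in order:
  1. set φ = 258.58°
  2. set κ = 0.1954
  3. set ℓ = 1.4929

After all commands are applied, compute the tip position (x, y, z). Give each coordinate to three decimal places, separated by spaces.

-0.043 -0.212 1.472

initial: κ=0.4476, φ=52.51°, ℓ=3.5531
cmd 1: set φ=258.58° → (κ,φ,ℓ)=(0.4476,258.58°,3.5531) → tip=(-0.4510,-2.2328,2.2337)
cmd 2: set κ=0.1954 → (κ,φ,ℓ)=(0.1954,258.58°,3.5531) → tip=(-0.2346,-1.1612,3.2745)
cmd 3: set ℓ=1.4929 → (κ,φ,ℓ)=(0.1954,258.58°,1.4929) → tip=(-0.0428,-0.2119,1.4718)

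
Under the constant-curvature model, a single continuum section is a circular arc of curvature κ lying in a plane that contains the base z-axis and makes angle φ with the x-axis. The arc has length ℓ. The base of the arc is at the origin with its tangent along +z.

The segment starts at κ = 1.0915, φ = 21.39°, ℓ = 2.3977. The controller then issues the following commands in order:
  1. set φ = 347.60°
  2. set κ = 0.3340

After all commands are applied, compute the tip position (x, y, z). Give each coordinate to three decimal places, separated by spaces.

initial: κ=1.0915, φ=21.39°, ℓ=2.3977
cmd 1: set φ=347.60° → (κ,φ,ℓ)=(1.0915,347.60°,2.3977) → tip=(1.6693,-0.3670,0.4588)
cmd 2: set κ=0.3340 → (κ,φ,ℓ)=(0.3340,347.60°,2.3977) → tip=(0.8886,-0.1954,2.1495)

0.889 -0.195 2.150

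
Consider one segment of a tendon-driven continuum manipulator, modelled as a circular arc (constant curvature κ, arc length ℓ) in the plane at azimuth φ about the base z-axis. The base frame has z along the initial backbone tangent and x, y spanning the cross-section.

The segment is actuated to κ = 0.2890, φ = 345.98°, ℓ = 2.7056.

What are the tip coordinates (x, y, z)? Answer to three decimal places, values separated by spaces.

θ = κ·ℓ = 0.2890 × 2.7056 = 0.78192 rad
ρ = (1 − cos θ)/κ = (1 − 0.70956)/0.2890 = 1.00497
z = sin θ / κ = 0.70464/0.2890 = 2.43821
x = ρ cos φ = 1.00497 × cos(345.98°) = 0.97504
y = ρ sin φ = 1.00497 × sin(345.98°) = -0.24347

0.975 -0.243 2.438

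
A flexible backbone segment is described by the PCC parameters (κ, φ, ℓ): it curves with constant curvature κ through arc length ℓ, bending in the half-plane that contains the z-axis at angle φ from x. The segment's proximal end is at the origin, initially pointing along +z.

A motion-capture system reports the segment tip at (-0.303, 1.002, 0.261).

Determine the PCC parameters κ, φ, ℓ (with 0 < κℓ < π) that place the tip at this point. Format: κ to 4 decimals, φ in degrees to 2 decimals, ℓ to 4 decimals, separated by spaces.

ρ = √(x²+y²) = √(-0.303² + 1.002²) = 1.04681
φ = atan2(y, x) mod 360° = atan2(1.002, -0.303) = 106.8251°
|p|² = ρ² + z² = 1.04681² + 0.261² = 1.16393
κ = 2ρ / |p|² = 2×1.04681 / 1.16393 = 1.79875
θ = 2·atan2(ρ, z) = 2·atan2(1.04681, 0.261) = 2.65290 rad
ℓ = θ/κ = 2.65290/1.79875 = 1.47486

1.7987 106.83 1.4749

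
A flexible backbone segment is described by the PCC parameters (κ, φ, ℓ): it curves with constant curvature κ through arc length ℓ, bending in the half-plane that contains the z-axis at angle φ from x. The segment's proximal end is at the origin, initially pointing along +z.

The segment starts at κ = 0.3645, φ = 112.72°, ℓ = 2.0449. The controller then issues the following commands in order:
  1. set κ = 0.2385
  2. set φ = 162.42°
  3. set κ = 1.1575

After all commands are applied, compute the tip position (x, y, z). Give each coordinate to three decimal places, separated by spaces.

initial: κ=0.3645, φ=112.72°, ℓ=2.0449
cmd 1: set κ=0.2385 → (κ,φ,ℓ)=(0.2385,112.72°,2.0449) → tip=(-0.1888,0.4509,1.9648)
cmd 2: set φ=162.42° → (κ,φ,ℓ)=(0.2385,162.42°,2.0449) → tip=(-0.4660,0.1477,1.9648)
cmd 3: set κ=1.1575 → (κ,φ,ℓ)=(1.1575,162.42°,2.0449) → tip=(-1.4122,0.4474,0.6043)

-1.412 0.447 0.604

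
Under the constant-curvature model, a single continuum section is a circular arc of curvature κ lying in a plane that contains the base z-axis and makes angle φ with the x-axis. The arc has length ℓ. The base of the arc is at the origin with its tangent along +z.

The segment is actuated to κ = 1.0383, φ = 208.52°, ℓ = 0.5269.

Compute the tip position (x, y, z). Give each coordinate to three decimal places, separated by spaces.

θ = κ·ℓ = 1.0383 × 0.5269 = 0.54708 rad
ρ = (1 − cos θ)/κ = (1 − 0.85405)/1.0383 = 0.14057
z = sin θ / κ = 0.52020/1.0383 = 0.50101
x = ρ cos φ = 0.14057 × cos(208.52°) = -0.12351
y = ρ sin φ = 0.14057 × sin(208.52°) = -0.06712

-0.124 -0.067 0.501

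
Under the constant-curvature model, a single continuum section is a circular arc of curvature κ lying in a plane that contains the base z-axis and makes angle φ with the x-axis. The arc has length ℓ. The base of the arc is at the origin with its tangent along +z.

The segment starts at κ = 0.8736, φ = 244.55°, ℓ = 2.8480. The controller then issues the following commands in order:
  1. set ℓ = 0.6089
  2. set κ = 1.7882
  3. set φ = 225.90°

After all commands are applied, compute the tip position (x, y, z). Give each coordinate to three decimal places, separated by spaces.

initial: κ=0.8736, φ=244.55°, ℓ=2.8480
cmd 1: set ℓ=0.6089 → (κ,φ,ℓ)=(0.8736,244.55°,0.6089) → tip=(-0.0680,-0.1428,0.5806)
cmd 2: set κ=1.7882 → (κ,φ,ℓ)=(1.7882,244.55°,0.6089) → tip=(-0.1289,-0.2709,0.4955)
cmd 3: set φ=225.90° → (κ,φ,ℓ)=(1.7882,225.90°,0.6089) → tip=(-0.2088,-0.2154,0.4955)

-0.209 -0.215 0.496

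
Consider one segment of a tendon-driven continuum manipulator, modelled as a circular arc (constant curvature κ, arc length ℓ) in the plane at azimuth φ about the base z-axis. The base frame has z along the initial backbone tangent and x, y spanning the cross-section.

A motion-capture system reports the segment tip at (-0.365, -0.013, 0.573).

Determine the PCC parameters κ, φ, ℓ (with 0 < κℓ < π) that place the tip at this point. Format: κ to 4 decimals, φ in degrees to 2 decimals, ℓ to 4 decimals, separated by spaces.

1.5820 182.04 0.7174

ρ = √(x²+y²) = √(-0.365² + -0.013²) = 0.36523
φ = atan2(y, x) mod 360° = atan2(-0.013, -0.365) = 182.0398°
|p|² = ρ² + z² = 0.36523² + 0.573² = 0.46172
κ = 2ρ / |p|² = 2×0.36523 / 0.46172 = 1.58204
θ = 2·atan2(ρ, z) = 2·atan2(0.36523, 0.573) = 1.13494 rad
ℓ = θ/κ = 1.13494/1.58204 = 0.71739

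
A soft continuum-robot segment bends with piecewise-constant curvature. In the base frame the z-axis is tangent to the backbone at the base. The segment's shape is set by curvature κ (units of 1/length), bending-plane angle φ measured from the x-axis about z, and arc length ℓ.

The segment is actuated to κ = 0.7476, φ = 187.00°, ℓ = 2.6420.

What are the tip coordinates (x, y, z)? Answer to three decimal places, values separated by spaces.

θ = κ·ℓ = 0.7476 × 2.6420 = 1.97516 rad
ρ = (1 − cos θ)/κ = (1 − -0.39343)/0.7476 = 1.86388
z = sin θ / κ = 0.91935/0.7476 = 1.22974
x = ρ cos φ = 1.86388 × cos(187.00°) = -1.84998
y = ρ sin φ = 1.86388 × sin(187.00°) = -0.22715

-1.850 -0.227 1.230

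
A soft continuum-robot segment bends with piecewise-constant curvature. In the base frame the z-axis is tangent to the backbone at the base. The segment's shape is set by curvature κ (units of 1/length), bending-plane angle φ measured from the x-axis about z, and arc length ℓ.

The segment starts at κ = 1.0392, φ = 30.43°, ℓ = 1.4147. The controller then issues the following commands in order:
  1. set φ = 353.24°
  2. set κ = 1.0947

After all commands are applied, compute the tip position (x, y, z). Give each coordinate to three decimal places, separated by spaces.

initial: κ=1.0392, φ=30.43°, ℓ=1.4147
cmd 1: set φ=353.24° → (κ,φ,ℓ)=(1.0392,353.24°,1.4147) → tip=(0.8596,-0.1019,0.9574)
cmd 2: set κ=1.0947 → (κ,φ,ℓ)=(1.0947,353.24°,1.4147) → tip=(0.8871,-0.1051,0.9133)

0.887 -0.105 0.913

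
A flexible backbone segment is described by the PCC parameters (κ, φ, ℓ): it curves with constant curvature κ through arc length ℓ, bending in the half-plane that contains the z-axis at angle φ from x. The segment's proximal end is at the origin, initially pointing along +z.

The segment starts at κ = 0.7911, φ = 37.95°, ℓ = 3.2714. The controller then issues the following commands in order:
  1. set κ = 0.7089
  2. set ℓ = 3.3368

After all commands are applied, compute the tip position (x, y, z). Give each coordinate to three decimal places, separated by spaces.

initial: κ=0.7911, φ=37.95°, ℓ=3.2714
cmd 1: set κ=0.7089 → (κ,φ,ℓ)=(0.7089,37.95°,3.2714) → tip=(1.8692,1.4577,1.0338)
cmd 2: set ℓ=3.3368 → (κ,φ,ℓ)=(0.7089,37.95°,3.3368) → tip=(1.9062,1.4866,0.9882)

1.906 1.487 0.988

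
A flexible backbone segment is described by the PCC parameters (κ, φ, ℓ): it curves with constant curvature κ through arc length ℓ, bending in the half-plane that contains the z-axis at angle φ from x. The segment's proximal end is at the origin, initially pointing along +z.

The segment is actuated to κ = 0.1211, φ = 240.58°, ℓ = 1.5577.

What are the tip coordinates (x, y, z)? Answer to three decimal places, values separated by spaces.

-0.072 -0.128 1.548

θ = κ·ℓ = 0.1211 × 1.5577 = 0.18864 rad
ρ = (1 − cos θ)/κ = (1 − 0.98226)/0.1211 = 0.14649
z = sin θ / κ = 0.18752/0.1211 = 1.54848
x = ρ cos φ = 0.14649 × cos(240.58°) = -0.07195
y = ρ sin φ = 0.14649 × sin(240.58°) = -0.12759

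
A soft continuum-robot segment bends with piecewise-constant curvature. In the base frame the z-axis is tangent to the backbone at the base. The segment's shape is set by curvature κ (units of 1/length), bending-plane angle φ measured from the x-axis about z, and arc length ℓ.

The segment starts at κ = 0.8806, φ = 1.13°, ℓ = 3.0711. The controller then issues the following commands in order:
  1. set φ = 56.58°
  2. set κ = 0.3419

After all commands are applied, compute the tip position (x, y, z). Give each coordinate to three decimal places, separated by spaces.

initial: κ=0.8806, φ=1.13°, ℓ=3.0711
cmd 1: set φ=56.58° → (κ,φ,ℓ)=(0.8806,56.58°,3.0711) → tip=(1.1921,1.8065,0.4808)
cmd 2: set κ=0.3419 → (κ,φ,ℓ)=(0.3419,56.58°,3.0711) → tip=(0.8094,1.2266,2.5371)

0.809 1.227 2.537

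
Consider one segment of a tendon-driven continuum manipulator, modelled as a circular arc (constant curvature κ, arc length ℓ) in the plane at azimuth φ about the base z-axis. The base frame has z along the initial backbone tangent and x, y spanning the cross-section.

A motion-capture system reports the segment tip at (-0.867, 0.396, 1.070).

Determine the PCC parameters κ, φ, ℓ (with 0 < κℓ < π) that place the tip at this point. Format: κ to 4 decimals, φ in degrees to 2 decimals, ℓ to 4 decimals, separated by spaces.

ρ = √(x²+y²) = √(-0.867² + 0.396²) = 0.95316
φ = atan2(y, x) mod 360° = atan2(0.396, -0.867) = 155.4516°
|p|² = ρ² + z² = 0.95316² + 1.070² = 2.05340
κ = 2ρ / |p|² = 2×0.95316 / 2.05340 = 0.92837
θ = 2·atan2(ρ, z) = 2·atan2(0.95316, 1.070) = 1.45542 rad
ℓ = θ/κ = 1.45542/0.92837 = 1.56772

0.9284 155.45 1.5677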